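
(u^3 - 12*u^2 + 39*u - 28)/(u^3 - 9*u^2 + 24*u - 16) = (u - 7)/(u - 4)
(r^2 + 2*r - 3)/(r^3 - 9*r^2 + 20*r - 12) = (r + 3)/(r^2 - 8*r + 12)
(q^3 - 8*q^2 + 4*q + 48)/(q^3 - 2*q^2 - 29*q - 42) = (q^2 - 10*q + 24)/(q^2 - 4*q - 21)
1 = 1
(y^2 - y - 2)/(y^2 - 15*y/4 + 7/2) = 4*(y + 1)/(4*y - 7)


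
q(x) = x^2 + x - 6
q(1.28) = -3.08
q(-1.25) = -5.69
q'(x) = 2*x + 1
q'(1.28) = 3.56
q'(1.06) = 3.12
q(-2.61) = -1.80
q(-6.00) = 24.00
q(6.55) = 43.45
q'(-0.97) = -0.94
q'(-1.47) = -1.94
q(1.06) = -3.82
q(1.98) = -0.10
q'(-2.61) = -4.22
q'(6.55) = 14.10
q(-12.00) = 126.00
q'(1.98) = 4.96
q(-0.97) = -6.03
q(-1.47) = -5.31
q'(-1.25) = -1.50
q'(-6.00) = -11.00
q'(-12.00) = -23.00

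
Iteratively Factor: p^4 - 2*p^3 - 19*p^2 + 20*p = (p - 1)*(p^3 - p^2 - 20*p) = (p - 1)*(p + 4)*(p^2 - 5*p) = (p - 5)*(p - 1)*(p + 4)*(p)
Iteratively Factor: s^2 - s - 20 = (s - 5)*(s + 4)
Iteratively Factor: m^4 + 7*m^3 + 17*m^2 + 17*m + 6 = (m + 3)*(m^3 + 4*m^2 + 5*m + 2) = (m + 1)*(m + 3)*(m^2 + 3*m + 2) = (m + 1)^2*(m + 3)*(m + 2)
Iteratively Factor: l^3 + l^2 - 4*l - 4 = (l + 1)*(l^2 - 4) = (l - 2)*(l + 1)*(l + 2)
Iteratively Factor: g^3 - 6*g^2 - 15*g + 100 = (g - 5)*(g^2 - g - 20) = (g - 5)^2*(g + 4)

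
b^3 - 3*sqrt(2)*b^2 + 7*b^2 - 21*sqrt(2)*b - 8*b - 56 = (b + 7)*(b - 4*sqrt(2))*(b + sqrt(2))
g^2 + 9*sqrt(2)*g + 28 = (g + 2*sqrt(2))*(g + 7*sqrt(2))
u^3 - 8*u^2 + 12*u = u*(u - 6)*(u - 2)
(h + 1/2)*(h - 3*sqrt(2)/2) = h^2 - 3*sqrt(2)*h/2 + h/2 - 3*sqrt(2)/4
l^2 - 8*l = l*(l - 8)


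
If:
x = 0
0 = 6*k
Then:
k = 0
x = 0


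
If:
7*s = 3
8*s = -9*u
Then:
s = 3/7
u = -8/21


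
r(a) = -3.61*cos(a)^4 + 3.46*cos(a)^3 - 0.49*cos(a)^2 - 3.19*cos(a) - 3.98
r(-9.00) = -6.59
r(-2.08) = -3.15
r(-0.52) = -6.90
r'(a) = 14.44*sin(a)*cos(a)^3 - 10.38*sin(a)*cos(a)^2 + 0.98*sin(a)*cos(a) + 3.19*sin(a)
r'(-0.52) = -2.81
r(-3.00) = -8.13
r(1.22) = -5.04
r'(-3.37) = -4.75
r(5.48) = -6.11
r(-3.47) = -7.23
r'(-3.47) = -6.22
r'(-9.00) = 7.11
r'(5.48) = -2.66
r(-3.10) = -8.33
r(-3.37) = -7.78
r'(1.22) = 2.71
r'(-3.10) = 0.94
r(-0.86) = -5.96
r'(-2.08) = 1.25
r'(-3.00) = 3.10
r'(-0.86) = -2.59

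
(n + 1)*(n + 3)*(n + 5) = n^3 + 9*n^2 + 23*n + 15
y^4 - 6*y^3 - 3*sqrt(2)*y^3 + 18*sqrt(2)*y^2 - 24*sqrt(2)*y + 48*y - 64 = (y - 4)*(y - 2)*(y - 4*sqrt(2))*(y + sqrt(2))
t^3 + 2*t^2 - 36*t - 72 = (t - 6)*(t + 2)*(t + 6)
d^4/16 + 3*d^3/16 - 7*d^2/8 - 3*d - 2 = (d/4 + 1/4)*(d/4 + 1/2)*(d - 4)*(d + 4)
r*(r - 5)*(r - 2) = r^3 - 7*r^2 + 10*r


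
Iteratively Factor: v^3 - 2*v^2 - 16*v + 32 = (v + 4)*(v^2 - 6*v + 8) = (v - 4)*(v + 4)*(v - 2)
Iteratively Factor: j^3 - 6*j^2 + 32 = (j + 2)*(j^2 - 8*j + 16) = (j - 4)*(j + 2)*(j - 4)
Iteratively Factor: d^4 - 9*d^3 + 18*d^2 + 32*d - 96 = (d - 3)*(d^3 - 6*d^2 + 32) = (d - 4)*(d - 3)*(d^2 - 2*d - 8) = (d - 4)*(d - 3)*(d + 2)*(d - 4)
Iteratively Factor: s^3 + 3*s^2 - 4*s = (s)*(s^2 + 3*s - 4) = s*(s - 1)*(s + 4)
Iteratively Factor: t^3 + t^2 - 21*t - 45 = (t - 5)*(t^2 + 6*t + 9) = (t - 5)*(t + 3)*(t + 3)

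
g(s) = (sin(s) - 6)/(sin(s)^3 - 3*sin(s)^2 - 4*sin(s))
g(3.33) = -9.71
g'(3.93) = -9.57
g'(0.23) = -27.19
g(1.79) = 0.86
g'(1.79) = 0.26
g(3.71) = -5.80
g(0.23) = 5.47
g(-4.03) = 1.18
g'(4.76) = 51887.77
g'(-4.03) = 1.28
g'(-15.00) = -6.01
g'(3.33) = 39.92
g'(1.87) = 0.37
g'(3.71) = -1.18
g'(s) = (sin(s) - 6)*(-3*sin(s)^2*cos(s) + 6*sin(s)*cos(s) + 4*cos(s))/(sin(s)^3 - 3*sin(s)^2 - 4*sin(s))^2 + cos(s)/(sin(s)^3 - 3*sin(s)^2 - 4*sin(s))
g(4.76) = -1236.93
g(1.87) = 0.89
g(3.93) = -6.91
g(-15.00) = -6.29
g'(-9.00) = 4.35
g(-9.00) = -6.00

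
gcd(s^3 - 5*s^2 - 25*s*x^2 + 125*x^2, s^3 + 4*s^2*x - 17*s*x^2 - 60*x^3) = s + 5*x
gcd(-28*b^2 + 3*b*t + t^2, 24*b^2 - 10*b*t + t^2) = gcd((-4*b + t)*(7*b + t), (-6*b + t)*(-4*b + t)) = -4*b + t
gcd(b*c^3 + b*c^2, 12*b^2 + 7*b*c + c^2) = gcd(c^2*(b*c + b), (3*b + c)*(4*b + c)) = 1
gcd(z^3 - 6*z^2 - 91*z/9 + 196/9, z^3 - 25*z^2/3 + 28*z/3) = z^2 - 25*z/3 + 28/3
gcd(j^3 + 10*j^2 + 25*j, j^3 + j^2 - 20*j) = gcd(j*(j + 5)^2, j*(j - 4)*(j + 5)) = j^2 + 5*j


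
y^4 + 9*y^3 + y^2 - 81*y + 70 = (y - 2)*(y - 1)*(y + 5)*(y + 7)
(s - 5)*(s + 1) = s^2 - 4*s - 5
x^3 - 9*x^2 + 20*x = x*(x - 5)*(x - 4)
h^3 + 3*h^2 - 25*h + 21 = (h - 3)*(h - 1)*(h + 7)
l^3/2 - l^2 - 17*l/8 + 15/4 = (l/2 + 1)*(l - 5/2)*(l - 3/2)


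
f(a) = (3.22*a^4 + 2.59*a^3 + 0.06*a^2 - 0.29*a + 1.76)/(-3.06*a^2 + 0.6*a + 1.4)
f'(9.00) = -19.98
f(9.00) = -95.49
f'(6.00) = -13.65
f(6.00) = -45.02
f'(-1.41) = 1.48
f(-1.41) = -1.40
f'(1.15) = 3.44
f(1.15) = -5.66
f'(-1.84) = 2.68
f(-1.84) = -2.31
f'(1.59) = -3.02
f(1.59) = -6.03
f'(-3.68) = 6.70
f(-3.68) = -11.01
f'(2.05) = -4.83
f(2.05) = -7.88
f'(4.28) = -10.00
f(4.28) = -24.67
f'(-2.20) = 3.52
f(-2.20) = -3.43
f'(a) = (6.12*a - 0.6)*(3.22*a^4 + 2.59*a^3 + 0.06*a^2 - 0.29*a + 1.76)/(-3.06*a^2 + 0.6*a + 1.4)^2 + (12.88*a^3 + 7.77*a^2 + 0.12*a - 0.29)/(-3.06*a^2 + 0.6*a + 1.4)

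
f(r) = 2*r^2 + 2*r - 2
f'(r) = 4*r + 2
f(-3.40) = 14.32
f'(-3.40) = -11.60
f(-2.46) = 5.18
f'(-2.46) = -7.84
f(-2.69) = 7.09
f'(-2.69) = -8.76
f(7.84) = 136.61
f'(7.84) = 33.36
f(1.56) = 5.99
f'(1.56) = 8.24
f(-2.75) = 7.62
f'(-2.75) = -9.00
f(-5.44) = 46.31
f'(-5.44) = -19.76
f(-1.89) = 1.36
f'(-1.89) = -5.56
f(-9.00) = 142.00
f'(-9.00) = -34.00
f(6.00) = 82.00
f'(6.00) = 26.00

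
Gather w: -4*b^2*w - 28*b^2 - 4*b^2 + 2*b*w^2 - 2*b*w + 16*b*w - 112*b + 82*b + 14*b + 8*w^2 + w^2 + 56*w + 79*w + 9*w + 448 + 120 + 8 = -32*b^2 - 16*b + w^2*(2*b + 9) + w*(-4*b^2 + 14*b + 144) + 576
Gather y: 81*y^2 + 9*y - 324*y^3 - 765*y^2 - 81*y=-324*y^3 - 684*y^2 - 72*y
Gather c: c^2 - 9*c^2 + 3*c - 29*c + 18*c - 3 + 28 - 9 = -8*c^2 - 8*c + 16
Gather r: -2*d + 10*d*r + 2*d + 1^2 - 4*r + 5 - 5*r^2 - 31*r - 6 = -5*r^2 + r*(10*d - 35)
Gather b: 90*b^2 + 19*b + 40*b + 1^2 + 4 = 90*b^2 + 59*b + 5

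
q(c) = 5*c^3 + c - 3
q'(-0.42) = 3.65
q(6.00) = 1083.00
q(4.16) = 361.12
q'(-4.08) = 250.70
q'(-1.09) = 18.82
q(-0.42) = -3.79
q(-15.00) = -16893.00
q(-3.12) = -157.98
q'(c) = 15*c^2 + 1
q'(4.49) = 303.40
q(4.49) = 454.08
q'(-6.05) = 550.04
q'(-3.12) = 147.02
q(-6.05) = -1116.28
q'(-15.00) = 3376.00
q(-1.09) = -10.57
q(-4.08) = -346.67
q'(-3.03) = 138.71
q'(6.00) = 541.00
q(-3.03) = -145.12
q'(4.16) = 260.58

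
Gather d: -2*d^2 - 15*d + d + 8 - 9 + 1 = -2*d^2 - 14*d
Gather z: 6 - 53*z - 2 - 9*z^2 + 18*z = -9*z^2 - 35*z + 4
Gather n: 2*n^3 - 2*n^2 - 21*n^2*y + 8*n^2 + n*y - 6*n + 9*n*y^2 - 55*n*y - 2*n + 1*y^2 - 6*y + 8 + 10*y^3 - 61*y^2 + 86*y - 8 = 2*n^3 + n^2*(6 - 21*y) + n*(9*y^2 - 54*y - 8) + 10*y^3 - 60*y^2 + 80*y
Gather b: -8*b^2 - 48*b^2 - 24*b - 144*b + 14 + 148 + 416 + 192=-56*b^2 - 168*b + 770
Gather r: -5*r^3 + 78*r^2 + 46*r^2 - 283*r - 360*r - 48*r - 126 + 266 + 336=-5*r^3 + 124*r^2 - 691*r + 476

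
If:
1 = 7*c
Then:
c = 1/7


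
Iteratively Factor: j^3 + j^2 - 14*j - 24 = (j + 3)*(j^2 - 2*j - 8) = (j - 4)*(j + 3)*(j + 2)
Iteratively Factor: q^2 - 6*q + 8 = (q - 2)*(q - 4)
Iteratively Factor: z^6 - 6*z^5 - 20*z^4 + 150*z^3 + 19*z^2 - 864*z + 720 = (z - 1)*(z^5 - 5*z^4 - 25*z^3 + 125*z^2 + 144*z - 720) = (z - 1)*(z + 4)*(z^4 - 9*z^3 + 11*z^2 + 81*z - 180) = (z - 1)*(z + 3)*(z + 4)*(z^3 - 12*z^2 + 47*z - 60) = (z - 3)*(z - 1)*(z + 3)*(z + 4)*(z^2 - 9*z + 20) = (z - 4)*(z - 3)*(z - 1)*(z + 3)*(z + 4)*(z - 5)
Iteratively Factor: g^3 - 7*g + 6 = (g - 1)*(g^2 + g - 6) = (g - 1)*(g + 3)*(g - 2)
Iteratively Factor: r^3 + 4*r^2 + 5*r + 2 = (r + 1)*(r^2 + 3*r + 2) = (r + 1)^2*(r + 2)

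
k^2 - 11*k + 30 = (k - 6)*(k - 5)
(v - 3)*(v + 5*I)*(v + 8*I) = v^3 - 3*v^2 + 13*I*v^2 - 40*v - 39*I*v + 120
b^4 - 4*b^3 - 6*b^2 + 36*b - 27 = (b - 3)^2*(b - 1)*(b + 3)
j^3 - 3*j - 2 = (j - 2)*(j + 1)^2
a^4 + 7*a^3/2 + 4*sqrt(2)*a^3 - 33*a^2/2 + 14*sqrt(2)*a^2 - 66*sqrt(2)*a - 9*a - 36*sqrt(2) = (a - 3)*(a + 1/2)*(a + 6)*(a + 4*sqrt(2))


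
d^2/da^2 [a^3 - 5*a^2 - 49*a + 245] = 6*a - 10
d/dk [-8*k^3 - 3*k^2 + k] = -24*k^2 - 6*k + 1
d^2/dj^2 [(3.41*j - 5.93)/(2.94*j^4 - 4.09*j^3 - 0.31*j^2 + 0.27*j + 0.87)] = (353.696112*j^7 - 1681.193136*j^6 + 2462.786022*j^5 - 1083.388674*j^4 - 305.38252*j^3 + 363.49044*j^2 - 118.108206*j - 5.665254)/(25.412184*j^12 - 106.056972*j^11 + 139.503294*j^10 - 39.050857*j^9 - 11.629587*j^8 - 51.874266*j^7 + 41.570018*j^6 + 9.945432*j^5 + 1.094436*j^4 - 9.704394*j^3 - 0.513648*j^2 + 0.613089*j + 0.658503)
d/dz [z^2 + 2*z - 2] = 2*z + 2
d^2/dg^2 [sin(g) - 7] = -sin(g)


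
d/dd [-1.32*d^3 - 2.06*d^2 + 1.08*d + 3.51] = -3.96*d^2 - 4.12*d + 1.08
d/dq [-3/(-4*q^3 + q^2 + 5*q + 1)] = 3*(-12*q^2 + 2*q + 5)/(-4*q^3 + q^2 + 5*q + 1)^2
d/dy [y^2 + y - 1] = 2*y + 1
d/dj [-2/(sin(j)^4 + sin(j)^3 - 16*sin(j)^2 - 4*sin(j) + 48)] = 2*(4*sin(j)^3 + 3*sin(j)^2 - 32*sin(j) - 4)*cos(j)/(sin(j)^4 + sin(j)^3 - 16*sin(j)^2 - 4*sin(j) + 48)^2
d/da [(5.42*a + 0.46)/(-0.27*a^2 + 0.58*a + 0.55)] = (1.4634*a^2 + 0.2484*a + 2.7142)/(0.0729*a^4 - 0.3132*a^3 + 0.0393999999999999*a^2 + 0.638*a + 0.3025)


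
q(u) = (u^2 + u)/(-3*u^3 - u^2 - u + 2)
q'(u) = (2*u + 1)/(-3*u^3 - u^2 - u + 2) + (u^2 + u)*(9*u^2 + 2*u + 1)/(-3*u^3 - u^2 - u + 2)^2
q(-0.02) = -0.01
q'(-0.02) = 0.47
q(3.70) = -0.10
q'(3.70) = 0.03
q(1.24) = -0.43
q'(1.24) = 0.60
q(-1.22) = 0.04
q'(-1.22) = -0.14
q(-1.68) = 0.08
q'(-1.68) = -0.04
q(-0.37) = -0.10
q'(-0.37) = 0.05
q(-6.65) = 0.04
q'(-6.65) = 0.01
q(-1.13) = 0.02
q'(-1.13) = -0.16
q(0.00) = 0.00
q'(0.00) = 0.50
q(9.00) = -0.04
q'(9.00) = 0.00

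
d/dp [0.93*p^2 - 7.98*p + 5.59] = 1.86*p - 7.98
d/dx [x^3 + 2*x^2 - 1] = x*(3*x + 4)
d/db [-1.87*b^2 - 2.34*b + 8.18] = -3.74*b - 2.34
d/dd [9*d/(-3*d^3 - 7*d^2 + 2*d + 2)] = 9*(6*d^3 + 7*d^2 + 2)/(9*d^6 + 42*d^5 + 37*d^4 - 40*d^3 - 24*d^2 + 8*d + 4)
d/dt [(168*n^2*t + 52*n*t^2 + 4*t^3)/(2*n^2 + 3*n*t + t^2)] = 4*(84*n^4 + 52*n^3*t + 3*n^2*t^2 + 6*n*t^3 + t^4)/(4*n^4 + 12*n^3*t + 13*n^2*t^2 + 6*n*t^3 + t^4)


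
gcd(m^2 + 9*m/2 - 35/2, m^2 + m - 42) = m + 7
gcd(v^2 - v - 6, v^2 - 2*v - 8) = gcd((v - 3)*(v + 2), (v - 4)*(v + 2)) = v + 2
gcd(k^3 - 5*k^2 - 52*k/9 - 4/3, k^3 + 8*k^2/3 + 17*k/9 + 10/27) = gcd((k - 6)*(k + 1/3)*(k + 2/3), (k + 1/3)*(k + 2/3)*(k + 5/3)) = k^2 + k + 2/9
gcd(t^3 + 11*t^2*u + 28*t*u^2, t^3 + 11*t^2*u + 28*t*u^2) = t^3 + 11*t^2*u + 28*t*u^2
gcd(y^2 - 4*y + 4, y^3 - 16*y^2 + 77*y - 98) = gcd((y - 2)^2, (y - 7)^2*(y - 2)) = y - 2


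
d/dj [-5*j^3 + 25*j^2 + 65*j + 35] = -15*j^2 + 50*j + 65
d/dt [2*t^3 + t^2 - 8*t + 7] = 6*t^2 + 2*t - 8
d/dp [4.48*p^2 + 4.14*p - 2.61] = 8.96*p + 4.14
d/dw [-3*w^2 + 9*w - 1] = 9 - 6*w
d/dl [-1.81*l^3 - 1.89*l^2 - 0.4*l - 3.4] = -5.43*l^2 - 3.78*l - 0.4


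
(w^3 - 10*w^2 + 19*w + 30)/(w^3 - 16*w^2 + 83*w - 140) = (w^2 - 5*w - 6)/(w^2 - 11*w + 28)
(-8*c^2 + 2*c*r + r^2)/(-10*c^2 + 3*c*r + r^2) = (4*c + r)/(5*c + r)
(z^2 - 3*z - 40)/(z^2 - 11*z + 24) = (z + 5)/(z - 3)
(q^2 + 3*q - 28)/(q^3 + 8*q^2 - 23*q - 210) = (q - 4)/(q^2 + q - 30)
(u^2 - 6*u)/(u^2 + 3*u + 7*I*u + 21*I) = u*(u - 6)/(u^2 + u*(3 + 7*I) + 21*I)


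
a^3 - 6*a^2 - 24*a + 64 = (a - 8)*(a - 2)*(a + 4)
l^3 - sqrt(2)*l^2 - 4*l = l*(l - 2*sqrt(2))*(l + sqrt(2))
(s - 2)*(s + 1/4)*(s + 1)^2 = s^4 + s^3/4 - 3*s^2 - 11*s/4 - 1/2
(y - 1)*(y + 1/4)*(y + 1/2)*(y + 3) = y^4 + 11*y^3/4 - 11*y^2/8 - 2*y - 3/8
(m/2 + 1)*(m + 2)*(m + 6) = m^3/2 + 5*m^2 + 14*m + 12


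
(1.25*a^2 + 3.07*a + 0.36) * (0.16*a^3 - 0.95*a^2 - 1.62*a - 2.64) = 0.2*a^5 - 0.6963*a^4 - 4.8839*a^3 - 8.6154*a^2 - 8.688*a - 0.9504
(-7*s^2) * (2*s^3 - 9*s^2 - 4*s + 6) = -14*s^5 + 63*s^4 + 28*s^3 - 42*s^2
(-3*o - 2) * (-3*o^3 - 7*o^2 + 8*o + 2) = 9*o^4 + 27*o^3 - 10*o^2 - 22*o - 4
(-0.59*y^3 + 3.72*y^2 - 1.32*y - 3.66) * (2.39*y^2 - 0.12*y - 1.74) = -1.4101*y^5 + 8.9616*y^4 - 2.5746*y^3 - 15.0618*y^2 + 2.736*y + 6.3684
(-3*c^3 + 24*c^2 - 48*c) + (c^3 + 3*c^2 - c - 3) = -2*c^3 + 27*c^2 - 49*c - 3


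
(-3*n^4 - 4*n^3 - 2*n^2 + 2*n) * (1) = -3*n^4 - 4*n^3 - 2*n^2 + 2*n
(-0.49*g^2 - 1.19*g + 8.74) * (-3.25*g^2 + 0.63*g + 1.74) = 1.5925*g^4 + 3.5588*g^3 - 30.0073*g^2 + 3.4356*g + 15.2076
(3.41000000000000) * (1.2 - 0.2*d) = 4.092 - 0.682*d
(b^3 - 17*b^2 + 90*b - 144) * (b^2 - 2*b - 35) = b^5 - 19*b^4 + 89*b^3 + 271*b^2 - 2862*b + 5040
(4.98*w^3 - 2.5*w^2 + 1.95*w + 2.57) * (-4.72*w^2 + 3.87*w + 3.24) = -23.5056*w^5 + 31.0726*w^4 - 2.7438*w^3 - 12.6839*w^2 + 16.2639*w + 8.3268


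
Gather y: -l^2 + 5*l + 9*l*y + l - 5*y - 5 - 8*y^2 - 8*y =-l^2 + 6*l - 8*y^2 + y*(9*l - 13) - 5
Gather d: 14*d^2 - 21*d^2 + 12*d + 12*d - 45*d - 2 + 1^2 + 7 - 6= -7*d^2 - 21*d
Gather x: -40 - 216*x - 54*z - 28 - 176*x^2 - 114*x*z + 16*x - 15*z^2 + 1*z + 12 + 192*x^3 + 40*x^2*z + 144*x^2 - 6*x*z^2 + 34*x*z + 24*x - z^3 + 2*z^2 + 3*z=192*x^3 + x^2*(40*z - 32) + x*(-6*z^2 - 80*z - 176) - z^3 - 13*z^2 - 50*z - 56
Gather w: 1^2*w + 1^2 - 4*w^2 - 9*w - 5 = -4*w^2 - 8*w - 4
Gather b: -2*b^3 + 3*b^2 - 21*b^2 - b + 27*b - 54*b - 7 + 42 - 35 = -2*b^3 - 18*b^2 - 28*b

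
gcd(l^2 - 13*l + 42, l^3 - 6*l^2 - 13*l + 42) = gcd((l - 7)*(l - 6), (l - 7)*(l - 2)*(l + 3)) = l - 7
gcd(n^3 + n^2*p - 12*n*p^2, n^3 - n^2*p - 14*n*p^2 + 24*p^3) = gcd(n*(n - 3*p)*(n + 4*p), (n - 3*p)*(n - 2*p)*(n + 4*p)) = -n^2 - n*p + 12*p^2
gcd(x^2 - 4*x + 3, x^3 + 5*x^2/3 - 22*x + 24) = x - 3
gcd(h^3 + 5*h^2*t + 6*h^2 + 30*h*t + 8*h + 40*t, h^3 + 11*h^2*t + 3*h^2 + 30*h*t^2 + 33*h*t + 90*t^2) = h + 5*t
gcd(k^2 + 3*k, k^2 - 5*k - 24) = k + 3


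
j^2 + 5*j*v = j*(j + 5*v)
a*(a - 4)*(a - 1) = a^3 - 5*a^2 + 4*a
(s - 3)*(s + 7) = s^2 + 4*s - 21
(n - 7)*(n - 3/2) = n^2 - 17*n/2 + 21/2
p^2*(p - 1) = p^3 - p^2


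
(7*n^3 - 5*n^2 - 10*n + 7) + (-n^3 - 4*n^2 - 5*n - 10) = 6*n^3 - 9*n^2 - 15*n - 3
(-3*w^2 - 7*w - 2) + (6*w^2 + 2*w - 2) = 3*w^2 - 5*w - 4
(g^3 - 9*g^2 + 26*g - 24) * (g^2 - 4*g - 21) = g^5 - 13*g^4 + 41*g^3 + 61*g^2 - 450*g + 504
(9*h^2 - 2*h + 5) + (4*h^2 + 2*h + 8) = 13*h^2 + 13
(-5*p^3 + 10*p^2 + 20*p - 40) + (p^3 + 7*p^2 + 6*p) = -4*p^3 + 17*p^2 + 26*p - 40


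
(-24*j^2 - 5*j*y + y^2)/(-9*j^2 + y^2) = (-8*j + y)/(-3*j + y)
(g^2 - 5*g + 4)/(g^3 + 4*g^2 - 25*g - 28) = (g - 1)/(g^2 + 8*g + 7)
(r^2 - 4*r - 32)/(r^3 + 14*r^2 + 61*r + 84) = (r - 8)/(r^2 + 10*r + 21)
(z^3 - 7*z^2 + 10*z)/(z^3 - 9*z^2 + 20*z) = (z - 2)/(z - 4)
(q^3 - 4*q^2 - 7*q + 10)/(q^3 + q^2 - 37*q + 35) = (q + 2)/(q + 7)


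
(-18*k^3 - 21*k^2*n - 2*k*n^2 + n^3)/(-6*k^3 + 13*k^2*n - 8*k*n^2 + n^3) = (3*k^2 + 4*k*n + n^2)/(k^2 - 2*k*n + n^2)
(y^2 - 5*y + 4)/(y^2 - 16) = (y - 1)/(y + 4)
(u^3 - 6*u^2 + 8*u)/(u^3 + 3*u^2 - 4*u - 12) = u*(u - 4)/(u^2 + 5*u + 6)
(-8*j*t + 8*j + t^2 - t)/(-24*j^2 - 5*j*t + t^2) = (t - 1)/(3*j + t)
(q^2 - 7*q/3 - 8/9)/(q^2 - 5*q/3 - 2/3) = (q - 8/3)/(q - 2)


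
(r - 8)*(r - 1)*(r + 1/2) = r^3 - 17*r^2/2 + 7*r/2 + 4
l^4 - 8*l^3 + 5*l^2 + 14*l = l*(l - 7)*(l - 2)*(l + 1)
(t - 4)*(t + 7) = t^2 + 3*t - 28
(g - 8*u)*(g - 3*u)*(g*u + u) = g^3*u - 11*g^2*u^2 + g^2*u + 24*g*u^3 - 11*g*u^2 + 24*u^3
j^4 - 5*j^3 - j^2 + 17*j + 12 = (j - 4)*(j - 3)*(j + 1)^2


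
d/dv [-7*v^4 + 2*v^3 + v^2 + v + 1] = -28*v^3 + 6*v^2 + 2*v + 1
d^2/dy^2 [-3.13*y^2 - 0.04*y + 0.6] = -6.26000000000000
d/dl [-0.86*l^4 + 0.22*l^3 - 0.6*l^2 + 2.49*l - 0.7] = -3.44*l^3 + 0.66*l^2 - 1.2*l + 2.49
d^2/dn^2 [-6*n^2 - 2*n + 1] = -12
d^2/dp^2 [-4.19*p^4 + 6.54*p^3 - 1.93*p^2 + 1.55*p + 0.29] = -50.28*p^2 + 39.24*p - 3.86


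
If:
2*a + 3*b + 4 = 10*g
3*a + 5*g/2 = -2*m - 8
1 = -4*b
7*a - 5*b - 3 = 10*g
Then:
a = 1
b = -1/4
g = 21/40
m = -197/32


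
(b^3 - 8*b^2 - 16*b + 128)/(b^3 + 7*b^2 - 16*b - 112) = (b - 8)/(b + 7)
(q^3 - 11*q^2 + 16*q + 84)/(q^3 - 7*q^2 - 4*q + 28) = (q - 6)/(q - 2)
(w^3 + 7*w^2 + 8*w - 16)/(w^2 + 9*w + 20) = (w^2 + 3*w - 4)/(w + 5)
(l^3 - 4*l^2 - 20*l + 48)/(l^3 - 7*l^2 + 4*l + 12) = (l + 4)/(l + 1)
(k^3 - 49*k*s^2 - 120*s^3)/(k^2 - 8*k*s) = k + 8*s + 15*s^2/k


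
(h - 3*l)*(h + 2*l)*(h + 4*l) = h^3 + 3*h^2*l - 10*h*l^2 - 24*l^3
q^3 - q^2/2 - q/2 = q*(q - 1)*(q + 1/2)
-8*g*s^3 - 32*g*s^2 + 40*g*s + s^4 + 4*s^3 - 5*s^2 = s*(-8*g + s)*(s - 1)*(s + 5)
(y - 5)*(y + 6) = y^2 + y - 30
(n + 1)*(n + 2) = n^2 + 3*n + 2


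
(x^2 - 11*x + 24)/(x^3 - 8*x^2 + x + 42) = (x - 8)/(x^2 - 5*x - 14)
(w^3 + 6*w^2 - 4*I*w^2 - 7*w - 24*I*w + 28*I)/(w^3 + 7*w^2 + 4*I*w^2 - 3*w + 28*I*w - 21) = (w^2 - w*(1 + 4*I) + 4*I)/(w^2 + 4*I*w - 3)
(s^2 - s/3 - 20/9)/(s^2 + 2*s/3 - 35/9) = (3*s + 4)/(3*s + 7)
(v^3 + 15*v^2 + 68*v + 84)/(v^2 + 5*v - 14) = (v^2 + 8*v + 12)/(v - 2)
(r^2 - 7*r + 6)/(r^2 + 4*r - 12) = (r^2 - 7*r + 6)/(r^2 + 4*r - 12)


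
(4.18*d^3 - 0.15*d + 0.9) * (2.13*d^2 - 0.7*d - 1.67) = 8.9034*d^5 - 2.926*d^4 - 7.3001*d^3 + 2.022*d^2 - 0.3795*d - 1.503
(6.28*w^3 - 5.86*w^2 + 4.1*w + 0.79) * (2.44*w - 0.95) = 15.3232*w^4 - 20.2644*w^3 + 15.571*w^2 - 1.9674*w - 0.7505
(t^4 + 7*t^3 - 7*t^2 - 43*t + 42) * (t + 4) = t^5 + 11*t^4 + 21*t^3 - 71*t^2 - 130*t + 168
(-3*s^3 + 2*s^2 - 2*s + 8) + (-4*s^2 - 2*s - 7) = -3*s^3 - 2*s^2 - 4*s + 1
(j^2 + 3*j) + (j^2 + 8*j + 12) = 2*j^2 + 11*j + 12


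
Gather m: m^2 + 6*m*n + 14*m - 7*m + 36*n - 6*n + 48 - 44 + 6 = m^2 + m*(6*n + 7) + 30*n + 10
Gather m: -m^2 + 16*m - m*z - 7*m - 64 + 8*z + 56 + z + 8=-m^2 + m*(9 - z) + 9*z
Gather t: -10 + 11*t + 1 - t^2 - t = -t^2 + 10*t - 9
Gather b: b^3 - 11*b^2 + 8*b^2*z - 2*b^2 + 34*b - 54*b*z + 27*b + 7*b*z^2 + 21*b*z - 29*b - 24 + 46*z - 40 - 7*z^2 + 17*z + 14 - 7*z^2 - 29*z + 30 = b^3 + b^2*(8*z - 13) + b*(7*z^2 - 33*z + 32) - 14*z^2 + 34*z - 20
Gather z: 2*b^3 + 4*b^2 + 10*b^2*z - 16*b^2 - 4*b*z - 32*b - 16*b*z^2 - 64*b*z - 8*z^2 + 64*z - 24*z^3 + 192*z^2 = 2*b^3 - 12*b^2 - 32*b - 24*z^3 + z^2*(184 - 16*b) + z*(10*b^2 - 68*b + 64)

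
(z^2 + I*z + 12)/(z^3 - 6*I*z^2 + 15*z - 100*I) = (z - 3*I)/(z^2 - 10*I*z - 25)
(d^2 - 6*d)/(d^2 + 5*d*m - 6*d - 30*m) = d/(d + 5*m)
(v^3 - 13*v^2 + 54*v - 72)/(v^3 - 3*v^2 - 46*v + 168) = (v - 3)/(v + 7)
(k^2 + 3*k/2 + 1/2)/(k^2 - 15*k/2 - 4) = (k + 1)/(k - 8)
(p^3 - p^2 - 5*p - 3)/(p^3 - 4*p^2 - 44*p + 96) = (p^3 - p^2 - 5*p - 3)/(p^3 - 4*p^2 - 44*p + 96)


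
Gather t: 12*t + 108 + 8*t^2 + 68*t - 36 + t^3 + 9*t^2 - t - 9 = t^3 + 17*t^2 + 79*t + 63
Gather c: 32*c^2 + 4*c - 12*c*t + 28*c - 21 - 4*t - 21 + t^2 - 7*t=32*c^2 + c*(32 - 12*t) + t^2 - 11*t - 42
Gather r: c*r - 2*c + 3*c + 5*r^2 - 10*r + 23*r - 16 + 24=c + 5*r^2 + r*(c + 13) + 8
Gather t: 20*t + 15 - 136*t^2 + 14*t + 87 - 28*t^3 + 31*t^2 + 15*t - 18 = -28*t^3 - 105*t^2 + 49*t + 84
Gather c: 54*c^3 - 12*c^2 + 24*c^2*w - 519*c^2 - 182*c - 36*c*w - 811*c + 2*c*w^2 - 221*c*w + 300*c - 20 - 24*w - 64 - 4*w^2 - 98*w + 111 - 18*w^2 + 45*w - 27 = 54*c^3 + c^2*(24*w - 531) + c*(2*w^2 - 257*w - 693) - 22*w^2 - 77*w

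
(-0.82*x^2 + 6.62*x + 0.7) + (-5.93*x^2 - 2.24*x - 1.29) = -6.75*x^2 + 4.38*x - 0.59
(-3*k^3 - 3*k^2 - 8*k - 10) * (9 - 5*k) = 15*k^4 - 12*k^3 + 13*k^2 - 22*k - 90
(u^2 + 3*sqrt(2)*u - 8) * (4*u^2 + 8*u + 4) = 4*u^4 + 8*u^3 + 12*sqrt(2)*u^3 - 28*u^2 + 24*sqrt(2)*u^2 - 64*u + 12*sqrt(2)*u - 32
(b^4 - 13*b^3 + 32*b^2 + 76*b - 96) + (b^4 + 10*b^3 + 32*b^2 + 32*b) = 2*b^4 - 3*b^3 + 64*b^2 + 108*b - 96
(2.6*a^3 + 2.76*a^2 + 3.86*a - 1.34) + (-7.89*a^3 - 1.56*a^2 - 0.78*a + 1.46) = -5.29*a^3 + 1.2*a^2 + 3.08*a + 0.12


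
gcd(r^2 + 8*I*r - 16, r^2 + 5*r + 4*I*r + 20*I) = r + 4*I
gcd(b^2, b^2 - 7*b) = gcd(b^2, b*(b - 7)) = b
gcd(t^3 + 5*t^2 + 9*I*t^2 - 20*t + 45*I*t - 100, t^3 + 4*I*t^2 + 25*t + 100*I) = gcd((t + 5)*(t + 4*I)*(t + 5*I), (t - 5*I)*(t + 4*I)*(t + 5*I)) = t^2 + 9*I*t - 20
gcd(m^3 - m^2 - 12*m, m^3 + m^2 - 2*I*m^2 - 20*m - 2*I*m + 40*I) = m - 4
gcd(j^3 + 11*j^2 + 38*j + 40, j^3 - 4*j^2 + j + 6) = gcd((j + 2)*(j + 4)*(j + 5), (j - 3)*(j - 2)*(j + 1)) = 1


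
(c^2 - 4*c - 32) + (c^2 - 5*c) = 2*c^2 - 9*c - 32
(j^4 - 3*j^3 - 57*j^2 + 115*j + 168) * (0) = 0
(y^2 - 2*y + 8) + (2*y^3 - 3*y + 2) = 2*y^3 + y^2 - 5*y + 10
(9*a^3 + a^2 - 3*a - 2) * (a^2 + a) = 9*a^5 + 10*a^4 - 2*a^3 - 5*a^2 - 2*a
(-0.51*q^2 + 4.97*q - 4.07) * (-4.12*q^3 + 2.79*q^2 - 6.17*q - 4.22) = 2.1012*q^5 - 21.8993*q^4 + 33.7814*q^3 - 39.868*q^2 + 4.1385*q + 17.1754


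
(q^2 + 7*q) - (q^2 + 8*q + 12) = -q - 12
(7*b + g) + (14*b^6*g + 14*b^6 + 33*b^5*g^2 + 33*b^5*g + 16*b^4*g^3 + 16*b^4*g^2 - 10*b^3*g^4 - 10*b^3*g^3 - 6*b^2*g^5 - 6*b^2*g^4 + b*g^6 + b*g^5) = 14*b^6*g + 14*b^6 + 33*b^5*g^2 + 33*b^5*g + 16*b^4*g^3 + 16*b^4*g^2 - 10*b^3*g^4 - 10*b^3*g^3 - 6*b^2*g^5 - 6*b^2*g^4 + b*g^6 + b*g^5 + 7*b + g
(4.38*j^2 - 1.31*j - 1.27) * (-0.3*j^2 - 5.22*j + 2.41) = -1.314*j^4 - 22.4706*j^3 + 17.775*j^2 + 3.4723*j - 3.0607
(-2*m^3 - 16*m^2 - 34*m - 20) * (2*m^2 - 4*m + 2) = -4*m^5 - 24*m^4 - 8*m^3 + 64*m^2 + 12*m - 40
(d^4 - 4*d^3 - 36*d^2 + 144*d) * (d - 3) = d^5 - 7*d^4 - 24*d^3 + 252*d^2 - 432*d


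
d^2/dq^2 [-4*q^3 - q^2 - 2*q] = -24*q - 2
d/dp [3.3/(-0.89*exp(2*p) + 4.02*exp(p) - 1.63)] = (5.874*exp(p) - 13.266)*exp(p)/(0.89*exp(2*p) - 4.02*exp(p) + 1.63)^2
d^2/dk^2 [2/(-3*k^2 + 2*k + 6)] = 4*(-9*k^2 + 6*k + 4*(3*k - 1)^2 + 18)/(-3*k^2 + 2*k + 6)^3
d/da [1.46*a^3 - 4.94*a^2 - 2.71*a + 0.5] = 4.38*a^2 - 9.88*a - 2.71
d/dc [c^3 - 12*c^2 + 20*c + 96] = 3*c^2 - 24*c + 20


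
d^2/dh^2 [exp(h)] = exp(h)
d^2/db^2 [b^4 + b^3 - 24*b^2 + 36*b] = 12*b^2 + 6*b - 48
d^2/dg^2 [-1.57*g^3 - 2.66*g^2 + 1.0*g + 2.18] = -9.42*g - 5.32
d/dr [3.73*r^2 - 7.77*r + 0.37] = 7.46*r - 7.77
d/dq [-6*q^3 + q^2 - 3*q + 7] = -18*q^2 + 2*q - 3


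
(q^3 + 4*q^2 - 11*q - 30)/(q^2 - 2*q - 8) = (q^2 + 2*q - 15)/(q - 4)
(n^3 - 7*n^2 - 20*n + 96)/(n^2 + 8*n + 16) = (n^2 - 11*n + 24)/(n + 4)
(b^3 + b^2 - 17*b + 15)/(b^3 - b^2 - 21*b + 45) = (b - 1)/(b - 3)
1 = 1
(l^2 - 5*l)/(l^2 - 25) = l/(l + 5)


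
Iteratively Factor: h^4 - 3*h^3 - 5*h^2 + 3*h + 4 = (h + 1)*(h^3 - 4*h^2 - h + 4) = (h - 4)*(h + 1)*(h^2 - 1) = (h - 4)*(h - 1)*(h + 1)*(h + 1)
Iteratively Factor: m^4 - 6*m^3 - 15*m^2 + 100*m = (m + 4)*(m^3 - 10*m^2 + 25*m) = m*(m + 4)*(m^2 - 10*m + 25) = m*(m - 5)*(m + 4)*(m - 5)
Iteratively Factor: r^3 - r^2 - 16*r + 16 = (r - 1)*(r^2 - 16) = (r - 4)*(r - 1)*(r + 4)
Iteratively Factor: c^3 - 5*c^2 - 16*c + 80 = (c + 4)*(c^2 - 9*c + 20) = (c - 5)*(c + 4)*(c - 4)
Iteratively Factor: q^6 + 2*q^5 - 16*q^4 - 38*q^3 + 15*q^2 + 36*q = (q + 1)*(q^5 + q^4 - 17*q^3 - 21*q^2 + 36*q) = (q + 1)*(q + 3)*(q^4 - 2*q^3 - 11*q^2 + 12*q) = (q + 1)*(q + 3)^2*(q^3 - 5*q^2 + 4*q) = q*(q + 1)*(q + 3)^2*(q^2 - 5*q + 4) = q*(q - 4)*(q + 1)*(q + 3)^2*(q - 1)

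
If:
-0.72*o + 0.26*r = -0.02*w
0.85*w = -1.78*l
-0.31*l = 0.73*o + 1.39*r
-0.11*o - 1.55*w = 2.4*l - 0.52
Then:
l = -0.61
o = 0.07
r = 0.10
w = 1.27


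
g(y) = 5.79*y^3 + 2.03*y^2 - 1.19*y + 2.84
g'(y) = 17.37*y^2 + 4.06*y - 1.19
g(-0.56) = 3.13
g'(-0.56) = 1.98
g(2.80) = 142.53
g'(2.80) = 146.36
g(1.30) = 17.44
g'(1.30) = 33.44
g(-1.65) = -15.68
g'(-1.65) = 39.40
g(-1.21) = -3.01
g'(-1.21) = 19.33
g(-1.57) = -12.69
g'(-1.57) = 35.25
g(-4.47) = -468.41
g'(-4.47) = 327.73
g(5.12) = 827.08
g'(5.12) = 474.94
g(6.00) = 1319.42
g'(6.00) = 648.49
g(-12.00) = -9695.68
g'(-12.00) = 2451.37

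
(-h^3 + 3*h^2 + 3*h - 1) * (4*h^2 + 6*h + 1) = -4*h^5 + 6*h^4 + 29*h^3 + 17*h^2 - 3*h - 1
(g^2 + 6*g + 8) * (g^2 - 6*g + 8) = g^4 - 20*g^2 + 64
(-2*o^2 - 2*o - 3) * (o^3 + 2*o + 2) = -2*o^5 - 2*o^4 - 7*o^3 - 8*o^2 - 10*o - 6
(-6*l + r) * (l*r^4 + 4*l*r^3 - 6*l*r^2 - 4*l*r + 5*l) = -6*l^2*r^4 - 24*l^2*r^3 + 36*l^2*r^2 + 24*l^2*r - 30*l^2 + l*r^5 + 4*l*r^4 - 6*l*r^3 - 4*l*r^2 + 5*l*r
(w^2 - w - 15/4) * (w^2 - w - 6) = w^4 - 2*w^3 - 35*w^2/4 + 39*w/4 + 45/2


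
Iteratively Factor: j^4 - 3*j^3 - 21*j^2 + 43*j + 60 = (j + 1)*(j^3 - 4*j^2 - 17*j + 60) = (j - 3)*(j + 1)*(j^2 - j - 20) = (j - 3)*(j + 1)*(j + 4)*(j - 5)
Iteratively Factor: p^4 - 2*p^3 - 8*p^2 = (p - 4)*(p^3 + 2*p^2) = p*(p - 4)*(p^2 + 2*p) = p^2*(p - 4)*(p + 2)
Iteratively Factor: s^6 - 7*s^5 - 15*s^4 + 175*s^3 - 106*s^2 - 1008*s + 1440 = (s + 4)*(s^5 - 11*s^4 + 29*s^3 + 59*s^2 - 342*s + 360) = (s - 4)*(s + 4)*(s^4 - 7*s^3 + s^2 + 63*s - 90) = (s - 5)*(s - 4)*(s + 4)*(s^3 - 2*s^2 - 9*s + 18) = (s - 5)*(s - 4)*(s - 2)*(s + 4)*(s^2 - 9) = (s - 5)*(s - 4)*(s - 3)*(s - 2)*(s + 4)*(s + 3)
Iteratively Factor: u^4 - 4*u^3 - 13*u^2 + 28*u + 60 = (u + 2)*(u^3 - 6*u^2 - u + 30) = (u + 2)^2*(u^2 - 8*u + 15) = (u - 5)*(u + 2)^2*(u - 3)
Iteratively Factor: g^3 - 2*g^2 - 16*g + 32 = (g + 4)*(g^2 - 6*g + 8) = (g - 2)*(g + 4)*(g - 4)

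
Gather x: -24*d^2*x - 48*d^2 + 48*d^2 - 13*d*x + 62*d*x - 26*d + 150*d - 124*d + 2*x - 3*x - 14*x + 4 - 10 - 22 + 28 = x*(-24*d^2 + 49*d - 15)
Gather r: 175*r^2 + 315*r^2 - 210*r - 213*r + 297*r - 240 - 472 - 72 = 490*r^2 - 126*r - 784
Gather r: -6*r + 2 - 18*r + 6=8 - 24*r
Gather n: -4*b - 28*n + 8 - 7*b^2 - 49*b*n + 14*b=-7*b^2 + 10*b + n*(-49*b - 28) + 8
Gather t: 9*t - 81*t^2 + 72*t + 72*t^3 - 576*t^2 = 72*t^3 - 657*t^2 + 81*t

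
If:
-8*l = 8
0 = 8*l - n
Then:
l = -1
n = -8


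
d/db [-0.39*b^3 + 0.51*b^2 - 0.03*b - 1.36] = -1.17*b^2 + 1.02*b - 0.03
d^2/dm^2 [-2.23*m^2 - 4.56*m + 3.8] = -4.46000000000000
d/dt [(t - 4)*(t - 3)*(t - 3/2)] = 3*t^2 - 17*t + 45/2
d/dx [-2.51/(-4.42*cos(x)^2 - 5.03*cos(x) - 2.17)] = (22.1884*cos(x) + 12.6253)*sin(x)/(4.42*cos(x)^2 + 5.03*cos(x) + 2.17)^2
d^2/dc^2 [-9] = 0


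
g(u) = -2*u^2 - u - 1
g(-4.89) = -43.93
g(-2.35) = -9.70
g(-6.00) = -67.00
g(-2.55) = -11.46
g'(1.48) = -6.92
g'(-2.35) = 8.40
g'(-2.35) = 8.40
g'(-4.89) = 18.56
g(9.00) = -172.00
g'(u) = -4*u - 1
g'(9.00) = -37.00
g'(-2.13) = 7.52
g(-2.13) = -7.94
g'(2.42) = -10.68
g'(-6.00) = 23.00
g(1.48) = -6.86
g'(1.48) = -6.92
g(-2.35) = -9.70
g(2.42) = -15.13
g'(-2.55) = 9.20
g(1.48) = -6.86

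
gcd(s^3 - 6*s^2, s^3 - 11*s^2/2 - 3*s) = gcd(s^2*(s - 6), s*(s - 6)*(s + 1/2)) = s^2 - 6*s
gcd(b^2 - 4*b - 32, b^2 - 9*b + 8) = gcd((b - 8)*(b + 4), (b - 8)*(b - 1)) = b - 8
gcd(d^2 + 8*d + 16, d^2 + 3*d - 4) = d + 4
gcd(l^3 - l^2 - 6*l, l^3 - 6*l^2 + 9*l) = l^2 - 3*l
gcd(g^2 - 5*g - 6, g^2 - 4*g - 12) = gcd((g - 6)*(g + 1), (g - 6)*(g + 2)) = g - 6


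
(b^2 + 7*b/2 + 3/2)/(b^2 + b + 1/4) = 2*(b + 3)/(2*b + 1)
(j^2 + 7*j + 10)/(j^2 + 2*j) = (j + 5)/j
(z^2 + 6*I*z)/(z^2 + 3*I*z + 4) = z*(z + 6*I)/(z^2 + 3*I*z + 4)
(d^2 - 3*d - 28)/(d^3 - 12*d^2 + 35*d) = (d + 4)/(d*(d - 5))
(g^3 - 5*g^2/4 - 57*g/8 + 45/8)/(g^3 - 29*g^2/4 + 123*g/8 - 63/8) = (2*g + 5)/(2*g - 7)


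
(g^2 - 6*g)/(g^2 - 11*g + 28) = g*(g - 6)/(g^2 - 11*g + 28)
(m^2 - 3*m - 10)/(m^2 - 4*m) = (m^2 - 3*m - 10)/(m*(m - 4))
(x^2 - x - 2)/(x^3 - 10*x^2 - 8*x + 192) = (x^2 - x - 2)/(x^3 - 10*x^2 - 8*x + 192)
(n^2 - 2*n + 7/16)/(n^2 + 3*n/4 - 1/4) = (n - 7/4)/(n + 1)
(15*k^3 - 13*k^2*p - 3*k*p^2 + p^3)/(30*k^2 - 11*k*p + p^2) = (-3*k^2 + 2*k*p + p^2)/(-6*k + p)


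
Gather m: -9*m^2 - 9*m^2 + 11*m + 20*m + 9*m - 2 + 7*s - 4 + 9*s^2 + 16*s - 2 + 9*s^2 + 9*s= -18*m^2 + 40*m + 18*s^2 + 32*s - 8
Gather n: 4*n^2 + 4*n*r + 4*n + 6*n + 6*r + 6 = 4*n^2 + n*(4*r + 10) + 6*r + 6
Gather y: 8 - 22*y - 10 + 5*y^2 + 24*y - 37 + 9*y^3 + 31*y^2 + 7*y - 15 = 9*y^3 + 36*y^2 + 9*y - 54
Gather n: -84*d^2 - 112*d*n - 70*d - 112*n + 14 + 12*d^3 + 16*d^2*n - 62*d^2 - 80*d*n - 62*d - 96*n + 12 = 12*d^3 - 146*d^2 - 132*d + n*(16*d^2 - 192*d - 208) + 26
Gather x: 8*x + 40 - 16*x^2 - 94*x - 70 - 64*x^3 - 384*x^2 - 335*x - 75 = -64*x^3 - 400*x^2 - 421*x - 105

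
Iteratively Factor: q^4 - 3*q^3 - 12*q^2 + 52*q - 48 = (q + 4)*(q^3 - 7*q^2 + 16*q - 12) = (q - 3)*(q + 4)*(q^2 - 4*q + 4) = (q - 3)*(q - 2)*(q + 4)*(q - 2)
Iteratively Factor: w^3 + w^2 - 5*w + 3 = (w - 1)*(w^2 + 2*w - 3) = (w - 1)*(w + 3)*(w - 1)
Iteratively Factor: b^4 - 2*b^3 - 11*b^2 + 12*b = (b - 4)*(b^3 + 2*b^2 - 3*b) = b*(b - 4)*(b^2 + 2*b - 3) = b*(b - 4)*(b + 3)*(b - 1)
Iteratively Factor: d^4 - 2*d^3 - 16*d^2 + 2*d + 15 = (d - 5)*(d^3 + 3*d^2 - d - 3) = (d - 5)*(d + 1)*(d^2 + 2*d - 3) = (d - 5)*(d + 1)*(d + 3)*(d - 1)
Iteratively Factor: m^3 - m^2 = (m)*(m^2 - m) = m*(m - 1)*(m)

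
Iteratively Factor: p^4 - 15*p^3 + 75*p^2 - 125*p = (p)*(p^3 - 15*p^2 + 75*p - 125) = p*(p - 5)*(p^2 - 10*p + 25) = p*(p - 5)^2*(p - 5)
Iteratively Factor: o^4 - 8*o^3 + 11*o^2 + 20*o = (o - 4)*(o^3 - 4*o^2 - 5*o) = (o - 5)*(o - 4)*(o^2 + o) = (o - 5)*(o - 4)*(o + 1)*(o)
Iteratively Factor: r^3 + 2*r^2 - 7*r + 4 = (r - 1)*(r^2 + 3*r - 4) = (r - 1)*(r + 4)*(r - 1)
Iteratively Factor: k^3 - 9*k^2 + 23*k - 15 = (k - 1)*(k^2 - 8*k + 15) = (k - 3)*(k - 1)*(k - 5)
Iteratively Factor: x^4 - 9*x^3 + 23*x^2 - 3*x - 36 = (x + 1)*(x^3 - 10*x^2 + 33*x - 36) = (x - 3)*(x + 1)*(x^2 - 7*x + 12) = (x - 3)^2*(x + 1)*(x - 4)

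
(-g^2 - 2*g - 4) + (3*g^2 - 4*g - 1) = 2*g^2 - 6*g - 5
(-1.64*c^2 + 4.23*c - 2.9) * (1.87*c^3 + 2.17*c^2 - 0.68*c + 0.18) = -3.0668*c^5 + 4.3513*c^4 + 4.8713*c^3 - 9.4646*c^2 + 2.7334*c - 0.522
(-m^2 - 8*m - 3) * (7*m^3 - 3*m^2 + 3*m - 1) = -7*m^5 - 53*m^4 - 14*m^2 - m + 3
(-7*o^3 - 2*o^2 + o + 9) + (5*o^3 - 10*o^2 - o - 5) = -2*o^3 - 12*o^2 + 4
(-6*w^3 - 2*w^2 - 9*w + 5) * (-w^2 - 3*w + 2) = 6*w^5 + 20*w^4 + 3*w^3 + 18*w^2 - 33*w + 10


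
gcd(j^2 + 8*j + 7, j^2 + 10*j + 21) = j + 7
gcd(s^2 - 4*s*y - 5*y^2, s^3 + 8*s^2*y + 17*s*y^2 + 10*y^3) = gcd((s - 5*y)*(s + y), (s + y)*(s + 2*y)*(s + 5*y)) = s + y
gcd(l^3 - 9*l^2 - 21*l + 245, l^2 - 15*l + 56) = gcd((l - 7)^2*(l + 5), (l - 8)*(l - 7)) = l - 7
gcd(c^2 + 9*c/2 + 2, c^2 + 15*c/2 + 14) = c + 4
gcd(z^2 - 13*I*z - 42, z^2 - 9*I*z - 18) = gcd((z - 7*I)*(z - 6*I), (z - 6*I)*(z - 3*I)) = z - 6*I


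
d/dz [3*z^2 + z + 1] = 6*z + 1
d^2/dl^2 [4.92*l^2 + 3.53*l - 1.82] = 9.84000000000000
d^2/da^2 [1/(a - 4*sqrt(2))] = 2/(a - 4*sqrt(2))^3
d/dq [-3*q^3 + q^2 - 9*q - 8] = -9*q^2 + 2*q - 9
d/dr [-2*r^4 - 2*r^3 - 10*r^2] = 2*r*(-4*r^2 - 3*r - 10)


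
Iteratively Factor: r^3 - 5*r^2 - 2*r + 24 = (r - 3)*(r^2 - 2*r - 8) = (r - 4)*(r - 3)*(r + 2)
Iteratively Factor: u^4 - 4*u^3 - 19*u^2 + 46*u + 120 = (u + 2)*(u^3 - 6*u^2 - 7*u + 60) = (u - 5)*(u + 2)*(u^2 - u - 12) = (u - 5)*(u - 4)*(u + 2)*(u + 3)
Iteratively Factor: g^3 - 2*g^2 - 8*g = (g + 2)*(g^2 - 4*g) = g*(g + 2)*(g - 4)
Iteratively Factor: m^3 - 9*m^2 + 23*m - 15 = (m - 3)*(m^2 - 6*m + 5) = (m - 3)*(m - 1)*(m - 5)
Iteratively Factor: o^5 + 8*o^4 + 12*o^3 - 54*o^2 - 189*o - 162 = (o - 3)*(o^4 + 11*o^3 + 45*o^2 + 81*o + 54) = (o - 3)*(o + 3)*(o^3 + 8*o^2 + 21*o + 18) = (o - 3)*(o + 2)*(o + 3)*(o^2 + 6*o + 9) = (o - 3)*(o + 2)*(o + 3)^2*(o + 3)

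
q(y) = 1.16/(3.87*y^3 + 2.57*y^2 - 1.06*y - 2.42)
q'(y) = 1.16*(-11.61*y^2 - 5.14*y + 1.06)/(3.87*y^3 + 2.57*y^2 - 1.06*y - 2.42)^2 = (-13.4676*y^2 - 5.9624*y + 1.2296)/(3.87*y^3 + 2.57*y^2 - 1.06*y - 2.42)^2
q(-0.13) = -0.52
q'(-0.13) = 0.35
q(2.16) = 0.03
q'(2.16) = -0.03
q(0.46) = -0.58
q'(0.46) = -1.10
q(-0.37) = -0.62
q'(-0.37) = 0.45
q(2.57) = 0.01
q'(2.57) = -0.02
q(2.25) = 0.02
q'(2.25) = -0.03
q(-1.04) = -0.40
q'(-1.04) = -0.85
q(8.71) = 0.00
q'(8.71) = -0.00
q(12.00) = 0.00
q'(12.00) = -0.00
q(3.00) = 0.01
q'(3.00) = -0.01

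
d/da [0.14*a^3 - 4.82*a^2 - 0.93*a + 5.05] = 0.42*a^2 - 9.64*a - 0.93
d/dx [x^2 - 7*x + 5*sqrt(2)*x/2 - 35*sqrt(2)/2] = 2*x - 7 + 5*sqrt(2)/2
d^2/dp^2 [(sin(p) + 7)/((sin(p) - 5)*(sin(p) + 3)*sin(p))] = (-4*sin(p)^4 - 57*sin(p)^3 + 96*sin(p)^2 + 200*sin(p) - 816 - 2037/sin(p) + 1260/sin(p)^2 + 3150/sin(p)^3)/((sin(p) - 5)^3*(sin(p) + 3)^3)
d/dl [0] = 0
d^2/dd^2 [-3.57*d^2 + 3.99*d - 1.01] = -7.14000000000000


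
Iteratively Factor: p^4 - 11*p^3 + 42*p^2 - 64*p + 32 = (p - 4)*(p^3 - 7*p^2 + 14*p - 8) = (p - 4)^2*(p^2 - 3*p + 2) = (p - 4)^2*(p - 2)*(p - 1)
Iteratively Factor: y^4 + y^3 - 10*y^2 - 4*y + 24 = (y - 2)*(y^3 + 3*y^2 - 4*y - 12) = (y - 2)*(y + 3)*(y^2 - 4) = (y - 2)^2*(y + 3)*(y + 2)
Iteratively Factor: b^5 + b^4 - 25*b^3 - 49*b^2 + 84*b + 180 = (b + 3)*(b^4 - 2*b^3 - 19*b^2 + 8*b + 60) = (b + 3)^2*(b^3 - 5*b^2 - 4*b + 20) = (b - 5)*(b + 3)^2*(b^2 - 4) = (b - 5)*(b - 2)*(b + 3)^2*(b + 2)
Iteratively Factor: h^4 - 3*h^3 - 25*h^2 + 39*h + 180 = (h - 5)*(h^3 + 2*h^2 - 15*h - 36) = (h - 5)*(h + 3)*(h^2 - h - 12) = (h - 5)*(h + 3)^2*(h - 4)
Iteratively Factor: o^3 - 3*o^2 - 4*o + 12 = (o - 2)*(o^2 - o - 6) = (o - 2)*(o + 2)*(o - 3)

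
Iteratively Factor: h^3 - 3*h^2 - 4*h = (h + 1)*(h^2 - 4*h) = h*(h + 1)*(h - 4)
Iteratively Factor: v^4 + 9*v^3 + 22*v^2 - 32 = (v + 2)*(v^3 + 7*v^2 + 8*v - 16) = (v + 2)*(v + 4)*(v^2 + 3*v - 4) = (v - 1)*(v + 2)*(v + 4)*(v + 4)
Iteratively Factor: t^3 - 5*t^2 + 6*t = (t)*(t^2 - 5*t + 6) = t*(t - 3)*(t - 2)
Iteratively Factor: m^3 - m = (m - 1)*(m^2 + m) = (m - 1)*(m + 1)*(m)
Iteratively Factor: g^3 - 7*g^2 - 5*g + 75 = (g - 5)*(g^2 - 2*g - 15) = (g - 5)*(g + 3)*(g - 5)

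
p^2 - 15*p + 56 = (p - 8)*(p - 7)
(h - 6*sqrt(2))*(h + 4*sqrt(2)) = h^2 - 2*sqrt(2)*h - 48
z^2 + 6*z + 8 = (z + 2)*(z + 4)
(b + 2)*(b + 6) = b^2 + 8*b + 12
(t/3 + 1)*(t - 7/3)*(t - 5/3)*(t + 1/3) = t^4/3 - 2*t^3/9 - 76*t^2/27 + 242*t/81 + 35/27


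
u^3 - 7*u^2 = u^2*(u - 7)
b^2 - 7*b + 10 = (b - 5)*(b - 2)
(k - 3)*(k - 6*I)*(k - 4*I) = k^3 - 3*k^2 - 10*I*k^2 - 24*k + 30*I*k + 72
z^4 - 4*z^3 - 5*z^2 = z^2*(z - 5)*(z + 1)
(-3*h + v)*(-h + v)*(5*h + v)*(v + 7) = 15*h^3*v + 105*h^3 - 17*h^2*v^2 - 119*h^2*v + h*v^3 + 7*h*v^2 + v^4 + 7*v^3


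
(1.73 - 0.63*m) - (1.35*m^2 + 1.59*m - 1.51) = -1.35*m^2 - 2.22*m + 3.24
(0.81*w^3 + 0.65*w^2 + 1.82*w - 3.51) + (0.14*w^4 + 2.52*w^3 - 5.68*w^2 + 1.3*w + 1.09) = 0.14*w^4 + 3.33*w^3 - 5.03*w^2 + 3.12*w - 2.42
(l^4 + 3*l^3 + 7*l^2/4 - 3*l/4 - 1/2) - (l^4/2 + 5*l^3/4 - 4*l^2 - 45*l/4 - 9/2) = l^4/2 + 7*l^3/4 + 23*l^2/4 + 21*l/2 + 4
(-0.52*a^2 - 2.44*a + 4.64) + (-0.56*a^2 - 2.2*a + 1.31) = -1.08*a^2 - 4.64*a + 5.95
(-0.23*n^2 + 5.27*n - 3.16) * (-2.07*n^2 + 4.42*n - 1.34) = 0.4761*n^4 - 11.9255*n^3 + 30.1428*n^2 - 21.029*n + 4.2344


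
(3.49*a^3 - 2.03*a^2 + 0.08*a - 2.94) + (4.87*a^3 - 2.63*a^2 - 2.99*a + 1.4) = 8.36*a^3 - 4.66*a^2 - 2.91*a - 1.54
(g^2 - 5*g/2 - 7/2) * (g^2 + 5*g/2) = g^4 - 39*g^2/4 - 35*g/4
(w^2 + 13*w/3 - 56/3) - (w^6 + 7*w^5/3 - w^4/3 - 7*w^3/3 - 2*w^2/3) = -w^6 - 7*w^5/3 + w^4/3 + 7*w^3/3 + 5*w^2/3 + 13*w/3 - 56/3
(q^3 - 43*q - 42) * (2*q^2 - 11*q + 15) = 2*q^5 - 11*q^4 - 71*q^3 + 389*q^2 - 183*q - 630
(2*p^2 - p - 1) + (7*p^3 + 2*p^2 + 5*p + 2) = 7*p^3 + 4*p^2 + 4*p + 1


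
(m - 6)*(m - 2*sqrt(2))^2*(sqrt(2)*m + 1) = sqrt(2)*m^4 - 6*sqrt(2)*m^3 - 7*m^3 + 4*sqrt(2)*m^2 + 42*m^2 - 24*sqrt(2)*m + 8*m - 48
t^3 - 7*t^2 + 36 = (t - 6)*(t - 3)*(t + 2)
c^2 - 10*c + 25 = (c - 5)^2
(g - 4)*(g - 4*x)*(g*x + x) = g^3*x - 4*g^2*x^2 - 3*g^2*x + 12*g*x^2 - 4*g*x + 16*x^2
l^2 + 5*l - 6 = (l - 1)*(l + 6)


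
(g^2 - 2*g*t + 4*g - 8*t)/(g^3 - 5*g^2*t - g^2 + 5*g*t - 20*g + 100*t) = (-g + 2*t)/(-g^2 + 5*g*t + 5*g - 25*t)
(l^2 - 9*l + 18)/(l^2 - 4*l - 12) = (l - 3)/(l + 2)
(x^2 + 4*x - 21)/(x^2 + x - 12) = (x + 7)/(x + 4)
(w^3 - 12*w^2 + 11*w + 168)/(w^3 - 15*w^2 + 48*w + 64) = (w^2 - 4*w - 21)/(w^2 - 7*w - 8)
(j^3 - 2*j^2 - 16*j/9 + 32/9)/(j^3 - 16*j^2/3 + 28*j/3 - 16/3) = (j + 4/3)/(j - 2)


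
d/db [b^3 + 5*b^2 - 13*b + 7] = 3*b^2 + 10*b - 13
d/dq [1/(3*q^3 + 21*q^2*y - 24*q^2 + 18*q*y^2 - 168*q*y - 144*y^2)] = (-3*q^2 - 14*q*y + 16*q - 6*y^2 + 56*y)/(3*(q^3 + 7*q^2*y - 8*q^2 + 6*q*y^2 - 56*q*y - 48*y^2)^2)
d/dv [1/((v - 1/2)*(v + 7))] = 2*(-4*v - 13)/(4*v^4 + 52*v^3 + 141*v^2 - 182*v + 49)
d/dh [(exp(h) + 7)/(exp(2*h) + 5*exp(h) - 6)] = (-(exp(h) + 7)*(2*exp(h) + 5) + exp(2*h) + 5*exp(h) - 6)*exp(h)/(exp(2*h) + 5*exp(h) - 6)^2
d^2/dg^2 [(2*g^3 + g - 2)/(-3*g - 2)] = 12*(-3*g^3 - 6*g^2 - 4*g + 4)/(27*g^3 + 54*g^2 + 36*g + 8)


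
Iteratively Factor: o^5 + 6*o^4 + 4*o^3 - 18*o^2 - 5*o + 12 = (o + 4)*(o^4 + 2*o^3 - 4*o^2 - 2*o + 3) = (o + 1)*(o + 4)*(o^3 + o^2 - 5*o + 3) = (o - 1)*(o + 1)*(o + 4)*(o^2 + 2*o - 3) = (o - 1)*(o + 1)*(o + 3)*(o + 4)*(o - 1)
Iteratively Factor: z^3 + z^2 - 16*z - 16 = (z - 4)*(z^2 + 5*z + 4) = (z - 4)*(z + 4)*(z + 1)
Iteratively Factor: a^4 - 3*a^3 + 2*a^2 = (a - 1)*(a^3 - 2*a^2) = a*(a - 1)*(a^2 - 2*a) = a*(a - 2)*(a - 1)*(a)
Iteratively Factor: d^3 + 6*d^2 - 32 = (d + 4)*(d^2 + 2*d - 8) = (d + 4)^2*(d - 2)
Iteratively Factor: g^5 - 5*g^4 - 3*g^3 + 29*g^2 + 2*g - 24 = (g + 1)*(g^4 - 6*g^3 + 3*g^2 + 26*g - 24) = (g - 3)*(g + 1)*(g^3 - 3*g^2 - 6*g + 8) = (g - 4)*(g - 3)*(g + 1)*(g^2 + g - 2) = (g - 4)*(g - 3)*(g + 1)*(g + 2)*(g - 1)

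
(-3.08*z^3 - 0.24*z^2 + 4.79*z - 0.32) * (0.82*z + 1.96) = -2.5256*z^4 - 6.2336*z^3 + 3.4574*z^2 + 9.126*z - 0.6272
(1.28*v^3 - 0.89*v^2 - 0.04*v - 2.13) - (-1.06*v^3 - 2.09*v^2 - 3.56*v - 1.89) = 2.34*v^3 + 1.2*v^2 + 3.52*v - 0.24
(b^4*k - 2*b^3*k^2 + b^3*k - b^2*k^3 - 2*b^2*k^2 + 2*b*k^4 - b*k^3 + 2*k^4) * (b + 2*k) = b^5*k + b^4*k - 5*b^3*k^3 - 5*b^2*k^3 + 4*b*k^5 + 4*k^5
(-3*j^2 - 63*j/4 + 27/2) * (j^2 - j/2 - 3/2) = -3*j^4 - 57*j^3/4 + 207*j^2/8 + 135*j/8 - 81/4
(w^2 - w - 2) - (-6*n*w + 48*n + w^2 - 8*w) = 6*n*w - 48*n + 7*w - 2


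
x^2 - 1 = (x - 1)*(x + 1)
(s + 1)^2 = s^2 + 2*s + 1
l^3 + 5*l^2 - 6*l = l*(l - 1)*(l + 6)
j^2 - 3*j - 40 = (j - 8)*(j + 5)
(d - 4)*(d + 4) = d^2 - 16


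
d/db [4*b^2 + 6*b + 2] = 8*b + 6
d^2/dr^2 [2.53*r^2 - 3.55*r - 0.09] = 5.06000000000000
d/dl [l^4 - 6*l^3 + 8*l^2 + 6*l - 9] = 4*l^3 - 18*l^2 + 16*l + 6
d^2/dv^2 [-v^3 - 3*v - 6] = -6*v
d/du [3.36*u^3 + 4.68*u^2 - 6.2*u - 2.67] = 10.08*u^2 + 9.36*u - 6.2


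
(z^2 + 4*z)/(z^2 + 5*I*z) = (z + 4)/(z + 5*I)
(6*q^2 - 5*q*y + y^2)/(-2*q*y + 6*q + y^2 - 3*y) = (-3*q + y)/(y - 3)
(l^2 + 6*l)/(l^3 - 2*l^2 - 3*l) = (l + 6)/(l^2 - 2*l - 3)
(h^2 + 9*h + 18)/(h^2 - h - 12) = (h + 6)/(h - 4)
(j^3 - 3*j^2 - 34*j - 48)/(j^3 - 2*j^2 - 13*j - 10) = (j^2 - 5*j - 24)/(j^2 - 4*j - 5)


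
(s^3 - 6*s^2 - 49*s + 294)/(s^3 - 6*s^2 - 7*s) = (s^2 + s - 42)/(s*(s + 1))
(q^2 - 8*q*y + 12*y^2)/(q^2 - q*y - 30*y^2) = (q - 2*y)/(q + 5*y)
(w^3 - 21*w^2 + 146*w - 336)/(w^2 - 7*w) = w - 14 + 48/w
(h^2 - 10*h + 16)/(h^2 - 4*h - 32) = (h - 2)/(h + 4)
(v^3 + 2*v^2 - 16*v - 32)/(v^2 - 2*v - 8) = v + 4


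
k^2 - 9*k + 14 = (k - 7)*(k - 2)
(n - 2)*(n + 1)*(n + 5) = n^3 + 4*n^2 - 7*n - 10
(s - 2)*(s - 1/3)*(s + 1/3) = s^3 - 2*s^2 - s/9 + 2/9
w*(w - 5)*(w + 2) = w^3 - 3*w^2 - 10*w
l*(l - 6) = l^2 - 6*l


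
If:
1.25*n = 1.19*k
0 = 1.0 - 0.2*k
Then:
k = 5.00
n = 4.76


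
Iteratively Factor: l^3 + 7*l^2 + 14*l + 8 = (l + 2)*(l^2 + 5*l + 4) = (l + 1)*(l + 2)*(l + 4)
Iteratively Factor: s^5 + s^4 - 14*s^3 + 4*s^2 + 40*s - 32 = (s + 4)*(s^4 - 3*s^3 - 2*s^2 + 12*s - 8) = (s - 1)*(s + 4)*(s^3 - 2*s^2 - 4*s + 8) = (s - 2)*(s - 1)*(s + 4)*(s^2 - 4) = (s - 2)^2*(s - 1)*(s + 4)*(s + 2)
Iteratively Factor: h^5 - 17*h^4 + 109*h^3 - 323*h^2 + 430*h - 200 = (h - 4)*(h^4 - 13*h^3 + 57*h^2 - 95*h + 50) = (h - 5)*(h - 4)*(h^3 - 8*h^2 + 17*h - 10) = (h - 5)^2*(h - 4)*(h^2 - 3*h + 2) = (h - 5)^2*(h - 4)*(h - 2)*(h - 1)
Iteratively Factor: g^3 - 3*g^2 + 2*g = (g - 1)*(g^2 - 2*g) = (g - 2)*(g - 1)*(g)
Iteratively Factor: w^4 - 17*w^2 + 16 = (w - 1)*(w^3 + w^2 - 16*w - 16) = (w - 4)*(w - 1)*(w^2 + 5*w + 4) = (w - 4)*(w - 1)*(w + 1)*(w + 4)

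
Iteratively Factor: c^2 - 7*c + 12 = (c - 4)*(c - 3)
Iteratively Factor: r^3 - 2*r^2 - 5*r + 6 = (r + 2)*(r^2 - 4*r + 3) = (r - 3)*(r + 2)*(r - 1)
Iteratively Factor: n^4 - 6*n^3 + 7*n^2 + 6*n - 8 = (n - 1)*(n^3 - 5*n^2 + 2*n + 8) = (n - 2)*(n - 1)*(n^2 - 3*n - 4) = (n - 2)*(n - 1)*(n + 1)*(n - 4)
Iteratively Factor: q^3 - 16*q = (q)*(q^2 - 16) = q*(q + 4)*(q - 4)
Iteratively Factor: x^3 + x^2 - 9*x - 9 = (x - 3)*(x^2 + 4*x + 3) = (x - 3)*(x + 3)*(x + 1)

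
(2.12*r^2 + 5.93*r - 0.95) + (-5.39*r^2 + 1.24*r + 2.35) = -3.27*r^2 + 7.17*r + 1.4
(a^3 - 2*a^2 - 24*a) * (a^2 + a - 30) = a^5 - a^4 - 56*a^3 + 36*a^2 + 720*a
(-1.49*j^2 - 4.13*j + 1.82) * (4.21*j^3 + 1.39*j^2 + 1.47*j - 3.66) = -6.2729*j^5 - 19.4584*j^4 - 0.268799999999999*j^3 + 1.9121*j^2 + 17.7912*j - 6.6612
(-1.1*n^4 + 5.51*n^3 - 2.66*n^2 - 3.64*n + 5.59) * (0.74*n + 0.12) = -0.814*n^5 + 3.9454*n^4 - 1.3072*n^3 - 3.0128*n^2 + 3.6998*n + 0.6708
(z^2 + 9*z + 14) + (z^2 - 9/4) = 2*z^2 + 9*z + 47/4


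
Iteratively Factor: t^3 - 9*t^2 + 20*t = (t - 5)*(t^2 - 4*t) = t*(t - 5)*(t - 4)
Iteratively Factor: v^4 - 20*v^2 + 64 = (v + 4)*(v^3 - 4*v^2 - 4*v + 16) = (v + 2)*(v + 4)*(v^2 - 6*v + 8) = (v - 4)*(v + 2)*(v + 4)*(v - 2)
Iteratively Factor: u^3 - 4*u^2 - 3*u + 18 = (u + 2)*(u^2 - 6*u + 9) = (u - 3)*(u + 2)*(u - 3)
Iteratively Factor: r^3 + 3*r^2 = (r + 3)*(r^2) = r*(r + 3)*(r)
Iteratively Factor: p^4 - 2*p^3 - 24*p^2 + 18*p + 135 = (p - 5)*(p^3 + 3*p^2 - 9*p - 27) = (p - 5)*(p + 3)*(p^2 - 9) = (p - 5)*(p - 3)*(p + 3)*(p + 3)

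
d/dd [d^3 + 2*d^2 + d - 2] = 3*d^2 + 4*d + 1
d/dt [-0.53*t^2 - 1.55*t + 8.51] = -1.06*t - 1.55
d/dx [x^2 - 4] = 2*x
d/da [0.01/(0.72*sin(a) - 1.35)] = -0.0072*cos(a)/(0.72*sin(a) - 1.35)^2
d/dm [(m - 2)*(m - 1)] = 2*m - 3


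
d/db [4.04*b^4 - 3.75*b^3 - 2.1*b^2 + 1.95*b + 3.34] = 16.16*b^3 - 11.25*b^2 - 4.2*b + 1.95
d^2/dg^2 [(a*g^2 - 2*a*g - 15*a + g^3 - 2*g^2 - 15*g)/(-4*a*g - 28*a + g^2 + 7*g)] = 2*((-4*a + 2*g + 7)^2*(-a*g^2 + 2*a*g + 15*a - g^3 + 2*g^2 + 15*g) + (-a - 3*g + 2)*(4*a*g + 28*a - g^2 - 7*g)^2 + (4*a*g + 28*a - g^2 - 7*g)*(-a*g^2 + 2*a*g + 15*a - g^3 + 2*g^2 + 15*g + (-4*a + 2*g + 7)*(-2*a*g + 2*a - 3*g^2 + 4*g + 15)))/(4*a*g + 28*a - g^2 - 7*g)^3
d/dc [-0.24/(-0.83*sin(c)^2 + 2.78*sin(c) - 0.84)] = (0.6672 - 0.3984*sin(c))*cos(c)/(0.83*sin(c)^2 - 2.78*sin(c) + 0.84)^2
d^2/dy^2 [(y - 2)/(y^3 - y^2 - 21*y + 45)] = 2*(3*y^3 + 3*y^2 + 29*y - 3)/(y^7 + 3*y^6 - 51*y^5 - 73*y^4 + 1011*y^3 - 135*y^2 - 7425*y + 10125)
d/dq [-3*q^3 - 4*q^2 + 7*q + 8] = -9*q^2 - 8*q + 7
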